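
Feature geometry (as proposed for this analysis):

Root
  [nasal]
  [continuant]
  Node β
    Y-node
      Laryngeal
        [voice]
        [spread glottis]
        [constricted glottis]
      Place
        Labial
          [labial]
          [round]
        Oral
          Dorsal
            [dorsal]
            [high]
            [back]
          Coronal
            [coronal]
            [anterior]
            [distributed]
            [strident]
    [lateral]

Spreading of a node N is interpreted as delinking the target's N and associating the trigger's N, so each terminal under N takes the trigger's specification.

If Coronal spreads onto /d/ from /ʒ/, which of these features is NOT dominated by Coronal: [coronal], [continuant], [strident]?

Under this geometry, Coronal contains [coronal], [anterior], [distributed], [strident].
Spreading Coronal replaces [coronal], [strident] with the trigger's values, since each sits inside the Coronal constituent.
[continuant] attaches under Root, not under Coronal, so /d/ retains its own value for [continuant].

[continuant]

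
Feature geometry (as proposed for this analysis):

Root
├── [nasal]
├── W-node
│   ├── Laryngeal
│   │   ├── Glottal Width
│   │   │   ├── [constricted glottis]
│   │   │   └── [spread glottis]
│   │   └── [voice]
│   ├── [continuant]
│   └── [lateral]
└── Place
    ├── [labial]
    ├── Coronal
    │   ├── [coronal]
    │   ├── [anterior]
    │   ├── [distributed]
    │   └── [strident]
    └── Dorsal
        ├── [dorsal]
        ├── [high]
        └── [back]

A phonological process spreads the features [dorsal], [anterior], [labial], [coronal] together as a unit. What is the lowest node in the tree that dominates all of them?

Place

[dorsal]: Root / Place / Dorsal / [dorsal].
[anterior]: Root / Place / Coronal / [anterior].
[labial]: Root / Place / [labial].
[coronal]: Root / Place / Coronal / [coronal].
The listed terminals split across distinct daughters of Place, so Place itself is the smallest node containing them all.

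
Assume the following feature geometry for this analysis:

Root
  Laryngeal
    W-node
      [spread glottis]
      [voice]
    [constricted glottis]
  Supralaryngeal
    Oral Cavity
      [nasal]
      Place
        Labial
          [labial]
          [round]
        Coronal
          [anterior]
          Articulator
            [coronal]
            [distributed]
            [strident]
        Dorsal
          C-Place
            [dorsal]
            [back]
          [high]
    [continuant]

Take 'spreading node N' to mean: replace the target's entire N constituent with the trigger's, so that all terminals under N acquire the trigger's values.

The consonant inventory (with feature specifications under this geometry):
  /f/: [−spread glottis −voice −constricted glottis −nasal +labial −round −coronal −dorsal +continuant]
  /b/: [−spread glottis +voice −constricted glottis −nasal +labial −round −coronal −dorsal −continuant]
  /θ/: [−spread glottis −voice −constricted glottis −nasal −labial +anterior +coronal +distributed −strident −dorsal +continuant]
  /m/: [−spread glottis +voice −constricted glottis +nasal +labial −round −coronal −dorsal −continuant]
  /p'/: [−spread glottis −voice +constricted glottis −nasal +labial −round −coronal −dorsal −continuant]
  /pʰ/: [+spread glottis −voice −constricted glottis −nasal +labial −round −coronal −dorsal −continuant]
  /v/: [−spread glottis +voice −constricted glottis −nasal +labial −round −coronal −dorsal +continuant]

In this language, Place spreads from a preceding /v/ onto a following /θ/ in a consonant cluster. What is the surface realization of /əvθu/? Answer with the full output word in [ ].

[əvfu]

Place immediately or transitively dominates [labial], [round], [anterior], [coronal], [distributed], [strident], [dorsal], [back], [high].
The target acquires /v/'s values for everything under Place — [+labial], [−round], [−coronal], [−dorsal] — while keeping its own [spread glottis], [voice], [constricted glottis], ….
This feature bundle is that of [f], so /əvθu/ surfaces as [əvfu].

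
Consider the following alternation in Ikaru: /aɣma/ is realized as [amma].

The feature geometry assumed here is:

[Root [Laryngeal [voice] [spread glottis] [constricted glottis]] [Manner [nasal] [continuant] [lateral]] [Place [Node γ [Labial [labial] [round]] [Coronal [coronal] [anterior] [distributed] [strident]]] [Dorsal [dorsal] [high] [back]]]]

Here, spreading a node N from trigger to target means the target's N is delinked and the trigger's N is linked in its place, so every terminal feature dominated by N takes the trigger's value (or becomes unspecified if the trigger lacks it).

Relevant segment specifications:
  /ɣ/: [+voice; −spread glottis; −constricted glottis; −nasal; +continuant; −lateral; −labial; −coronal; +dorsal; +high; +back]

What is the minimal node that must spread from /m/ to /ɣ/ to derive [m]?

Feature comparison: [nasal], [continuant], [labial], [round], [dorsal], [high], [back] differ between /ɣ/ and [m]; the remaining terminals match.
In this geometry the lowest node dominating all of them is Root: every daughter of Root dominates only a proper subset, so no lower node suffices.
If Root spreads, every terminal under it takes /m/'s value, producing [m] as observed.

Root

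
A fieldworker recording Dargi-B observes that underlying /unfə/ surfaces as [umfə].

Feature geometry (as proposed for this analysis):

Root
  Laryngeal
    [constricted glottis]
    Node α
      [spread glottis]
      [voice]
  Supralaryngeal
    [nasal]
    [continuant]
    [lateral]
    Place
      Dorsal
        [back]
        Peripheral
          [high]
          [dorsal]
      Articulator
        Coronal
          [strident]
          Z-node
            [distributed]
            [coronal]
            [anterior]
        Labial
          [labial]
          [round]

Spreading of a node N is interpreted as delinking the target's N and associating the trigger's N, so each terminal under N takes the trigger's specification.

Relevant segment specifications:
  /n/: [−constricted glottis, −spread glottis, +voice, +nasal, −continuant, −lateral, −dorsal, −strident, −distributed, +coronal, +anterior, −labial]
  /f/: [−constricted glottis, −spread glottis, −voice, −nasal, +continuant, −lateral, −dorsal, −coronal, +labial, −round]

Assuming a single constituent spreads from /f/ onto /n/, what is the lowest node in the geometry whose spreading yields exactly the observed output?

Articulator

The alternation /n/ → [m] changes [labial], [round], [coronal], [anterior], [distributed], [strident] and nothing else.
Tracing each changed feature up the tree, the paths first meet at Articulator; any lower node misses at least one of them.
If Articulator spreads, every terminal under it takes /f/'s value, producing [m] as observed.
Features on which the two segments disagree outside Articulator, such as [nasal], [voice], are unchanged — nothing dominating them spread, and Articulator is the minimal sufficient constituent.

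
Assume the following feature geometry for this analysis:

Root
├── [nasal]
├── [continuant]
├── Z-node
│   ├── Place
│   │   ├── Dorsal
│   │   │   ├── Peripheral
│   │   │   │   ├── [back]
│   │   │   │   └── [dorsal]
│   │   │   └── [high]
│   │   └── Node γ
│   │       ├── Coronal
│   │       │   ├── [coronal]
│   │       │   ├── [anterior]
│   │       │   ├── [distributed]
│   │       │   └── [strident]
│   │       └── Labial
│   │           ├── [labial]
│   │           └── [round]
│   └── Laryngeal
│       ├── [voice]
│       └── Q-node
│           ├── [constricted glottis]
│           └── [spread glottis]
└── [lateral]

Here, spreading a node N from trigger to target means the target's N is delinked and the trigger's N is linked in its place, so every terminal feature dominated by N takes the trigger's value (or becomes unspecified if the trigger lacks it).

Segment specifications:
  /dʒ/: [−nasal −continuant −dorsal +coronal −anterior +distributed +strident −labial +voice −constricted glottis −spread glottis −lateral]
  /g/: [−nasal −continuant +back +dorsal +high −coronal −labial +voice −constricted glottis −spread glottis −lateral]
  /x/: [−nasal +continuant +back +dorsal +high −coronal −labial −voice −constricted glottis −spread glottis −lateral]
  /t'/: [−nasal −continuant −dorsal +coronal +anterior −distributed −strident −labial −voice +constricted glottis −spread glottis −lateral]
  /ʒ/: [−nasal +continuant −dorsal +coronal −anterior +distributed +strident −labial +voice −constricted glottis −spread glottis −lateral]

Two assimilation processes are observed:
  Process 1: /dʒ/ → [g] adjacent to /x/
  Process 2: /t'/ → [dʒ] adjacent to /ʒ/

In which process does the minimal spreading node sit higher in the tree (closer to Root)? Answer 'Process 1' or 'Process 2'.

Process 2

In Process 1, [coronal], [anterior], [distributed], [strident], [dorsal], [high], [back] change, so the minimal spreading node is Place at depth 2.
Process 2 alters [voice], [constricted glottis], [anterior], [distributed], [strident]; the lowest common ancestor is Z-node (depth 1 from Root).
Depth 1 < depth 2; Process 2 involves the structurally higher constituent Z-node.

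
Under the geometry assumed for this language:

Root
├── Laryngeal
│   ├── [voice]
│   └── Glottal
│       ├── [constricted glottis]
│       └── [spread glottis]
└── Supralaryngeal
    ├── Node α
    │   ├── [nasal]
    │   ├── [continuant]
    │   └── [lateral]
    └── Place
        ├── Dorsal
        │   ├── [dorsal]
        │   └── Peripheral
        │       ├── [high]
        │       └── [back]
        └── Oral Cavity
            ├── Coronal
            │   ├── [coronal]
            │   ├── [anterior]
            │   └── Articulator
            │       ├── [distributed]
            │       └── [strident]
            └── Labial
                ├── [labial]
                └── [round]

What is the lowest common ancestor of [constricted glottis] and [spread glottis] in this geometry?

[constricted glottis] is immediately dominated by Glottal.
[spread glottis] is immediately dominated by Glottal.
The listed terminals split across distinct daughters of Glottal, so Glottal itself is the smallest node containing them all.

Glottal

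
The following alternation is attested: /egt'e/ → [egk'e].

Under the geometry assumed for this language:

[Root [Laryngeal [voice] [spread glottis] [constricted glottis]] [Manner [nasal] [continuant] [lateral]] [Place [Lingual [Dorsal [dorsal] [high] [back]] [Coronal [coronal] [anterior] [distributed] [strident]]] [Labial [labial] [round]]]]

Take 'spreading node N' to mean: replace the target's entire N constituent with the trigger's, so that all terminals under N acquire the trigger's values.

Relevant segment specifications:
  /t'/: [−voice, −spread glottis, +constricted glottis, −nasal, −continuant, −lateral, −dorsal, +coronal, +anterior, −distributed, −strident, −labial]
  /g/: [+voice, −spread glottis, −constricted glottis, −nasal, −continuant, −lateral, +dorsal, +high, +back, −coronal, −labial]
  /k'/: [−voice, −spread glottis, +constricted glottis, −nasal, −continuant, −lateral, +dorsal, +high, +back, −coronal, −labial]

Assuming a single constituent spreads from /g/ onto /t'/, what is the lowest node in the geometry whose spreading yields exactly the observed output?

The alternation /t'/ → [k'] changes [coronal], [anterior], [distributed], [strident], [dorsal], [high], [back] and nothing else.
In this geometry the lowest node dominating all of them is Lingual: every daughter of Lingual dominates only a proper subset, so no lower node suffices.
Spreading Lingual from /g/ overwrites each of those terminals with /g/'s values, yielding exactly [k'].
[voice], [constricted glottis] stay as in /t'/ although /g/ differs there, so no node dominating them spread; among the remaining candidates Lingual is the lowest that derives the output.

Lingual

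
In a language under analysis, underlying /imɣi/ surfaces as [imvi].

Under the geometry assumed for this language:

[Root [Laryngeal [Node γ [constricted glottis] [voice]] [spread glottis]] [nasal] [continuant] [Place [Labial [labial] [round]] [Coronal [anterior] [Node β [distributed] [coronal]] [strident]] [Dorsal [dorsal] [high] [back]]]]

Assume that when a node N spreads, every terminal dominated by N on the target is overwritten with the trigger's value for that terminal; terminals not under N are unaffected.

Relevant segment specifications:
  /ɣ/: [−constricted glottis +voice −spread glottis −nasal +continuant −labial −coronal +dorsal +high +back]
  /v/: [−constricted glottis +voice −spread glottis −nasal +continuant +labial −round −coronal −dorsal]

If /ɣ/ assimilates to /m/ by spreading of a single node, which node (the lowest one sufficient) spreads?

Feature comparison: [labial], [round], [dorsal], [high], [back] differ between /ɣ/ and [v]; the remaining terminals match.
Tracing each changed feature up the tree, the paths first meet at Place; any lower node misses at least one of them.
If Place spreads, every terminal under it takes /m/'s value, producing [v] as observed.
Since [nasal], [continuant] are preserved even though /m/ disagrees there, no node above Place spread.

Place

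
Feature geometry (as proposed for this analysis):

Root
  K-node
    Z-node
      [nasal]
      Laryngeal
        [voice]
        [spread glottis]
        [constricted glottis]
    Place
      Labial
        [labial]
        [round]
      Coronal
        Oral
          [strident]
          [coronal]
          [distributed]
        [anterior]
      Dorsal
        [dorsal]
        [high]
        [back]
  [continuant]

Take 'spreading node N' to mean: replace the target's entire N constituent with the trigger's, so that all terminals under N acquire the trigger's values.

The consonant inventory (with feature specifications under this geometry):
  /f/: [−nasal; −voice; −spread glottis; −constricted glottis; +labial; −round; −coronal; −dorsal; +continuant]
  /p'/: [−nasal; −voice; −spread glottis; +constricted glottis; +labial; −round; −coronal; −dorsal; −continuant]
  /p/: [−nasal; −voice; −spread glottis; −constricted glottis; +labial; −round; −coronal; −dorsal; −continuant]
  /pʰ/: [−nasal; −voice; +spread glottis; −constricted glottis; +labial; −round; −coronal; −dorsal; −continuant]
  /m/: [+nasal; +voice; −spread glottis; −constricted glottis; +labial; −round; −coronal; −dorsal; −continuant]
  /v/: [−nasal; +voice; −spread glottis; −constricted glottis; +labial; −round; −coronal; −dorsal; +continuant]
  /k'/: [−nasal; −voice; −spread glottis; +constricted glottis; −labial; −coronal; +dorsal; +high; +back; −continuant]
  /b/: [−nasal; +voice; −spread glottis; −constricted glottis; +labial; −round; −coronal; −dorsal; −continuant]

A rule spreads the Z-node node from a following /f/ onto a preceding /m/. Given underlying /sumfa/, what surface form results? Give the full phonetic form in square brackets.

[supfa]

Z-node immediately or transitively dominates [nasal], [voice], [spread glottis], [constricted glottis].
Spreading Z-node from /f/ onto /m/ replaces those values with /f/'s: [−nasal], [−voice], [−spread glottis], [−constricted glottis]. Features outside Z-node ([labial], [round], [coronal], …) stay as in /m/.
Among the inventory, only /p/ has exactly this specification, giving the surface form [supfa].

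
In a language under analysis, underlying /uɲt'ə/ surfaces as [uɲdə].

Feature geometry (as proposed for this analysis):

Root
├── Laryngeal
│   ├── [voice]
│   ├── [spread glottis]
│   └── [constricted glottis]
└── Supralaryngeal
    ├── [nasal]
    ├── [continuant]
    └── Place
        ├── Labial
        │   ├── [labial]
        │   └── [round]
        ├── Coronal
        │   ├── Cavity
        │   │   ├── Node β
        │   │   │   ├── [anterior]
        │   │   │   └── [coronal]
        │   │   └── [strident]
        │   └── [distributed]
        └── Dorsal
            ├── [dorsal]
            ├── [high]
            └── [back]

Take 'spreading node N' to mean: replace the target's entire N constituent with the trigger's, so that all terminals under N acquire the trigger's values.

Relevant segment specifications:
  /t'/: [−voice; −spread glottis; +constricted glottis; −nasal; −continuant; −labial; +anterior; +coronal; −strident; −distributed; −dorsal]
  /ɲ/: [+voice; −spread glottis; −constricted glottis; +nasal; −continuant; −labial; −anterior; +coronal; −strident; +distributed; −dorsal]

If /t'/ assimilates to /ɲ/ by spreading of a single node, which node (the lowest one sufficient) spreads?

Laryngeal

Feature comparison: [voice], [constricted glottis] differ between /t'/ and [d]; the remaining terminals match.
The smallest constituent containing every changed terminal is Laryngeal — each of its daughters lacks at least one of the affected features.
Spreading Laryngeal from /ɲ/ overwrites each of those terminals with /ɲ/'s values, yielding exactly [d].
Since [distributed], [anterior] are preserved even though /ɲ/ disagrees there, no node above Laryngeal spread.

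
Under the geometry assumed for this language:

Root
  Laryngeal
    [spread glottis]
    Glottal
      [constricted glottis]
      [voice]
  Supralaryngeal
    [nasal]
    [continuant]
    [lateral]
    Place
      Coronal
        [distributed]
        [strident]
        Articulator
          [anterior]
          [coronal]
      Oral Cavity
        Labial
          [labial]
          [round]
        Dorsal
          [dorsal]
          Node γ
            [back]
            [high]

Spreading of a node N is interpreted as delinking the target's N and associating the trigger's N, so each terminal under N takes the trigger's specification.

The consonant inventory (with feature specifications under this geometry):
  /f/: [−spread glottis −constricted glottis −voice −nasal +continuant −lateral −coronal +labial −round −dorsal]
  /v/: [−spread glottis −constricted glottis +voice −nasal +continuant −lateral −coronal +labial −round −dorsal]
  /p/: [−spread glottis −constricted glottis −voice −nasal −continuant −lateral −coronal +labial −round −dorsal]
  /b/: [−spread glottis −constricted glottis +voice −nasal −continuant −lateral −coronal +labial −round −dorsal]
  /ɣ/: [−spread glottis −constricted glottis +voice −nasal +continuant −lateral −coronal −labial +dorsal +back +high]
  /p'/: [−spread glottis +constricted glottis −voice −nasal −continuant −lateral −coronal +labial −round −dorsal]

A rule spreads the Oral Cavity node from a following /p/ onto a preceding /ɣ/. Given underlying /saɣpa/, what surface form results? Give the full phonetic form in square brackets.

The Oral Cavity node dominates the terminals [labial], [round], [dorsal], [back], [high].
The target acquires /p/'s values for everything under Oral Cavity — [+labial], [−round], [−dorsal] — while keeping its own [spread glottis], [constricted glottis], [voice], ….
Among the inventory, only /v/ has exactly this specification, giving the surface form [savpa].

[savpa]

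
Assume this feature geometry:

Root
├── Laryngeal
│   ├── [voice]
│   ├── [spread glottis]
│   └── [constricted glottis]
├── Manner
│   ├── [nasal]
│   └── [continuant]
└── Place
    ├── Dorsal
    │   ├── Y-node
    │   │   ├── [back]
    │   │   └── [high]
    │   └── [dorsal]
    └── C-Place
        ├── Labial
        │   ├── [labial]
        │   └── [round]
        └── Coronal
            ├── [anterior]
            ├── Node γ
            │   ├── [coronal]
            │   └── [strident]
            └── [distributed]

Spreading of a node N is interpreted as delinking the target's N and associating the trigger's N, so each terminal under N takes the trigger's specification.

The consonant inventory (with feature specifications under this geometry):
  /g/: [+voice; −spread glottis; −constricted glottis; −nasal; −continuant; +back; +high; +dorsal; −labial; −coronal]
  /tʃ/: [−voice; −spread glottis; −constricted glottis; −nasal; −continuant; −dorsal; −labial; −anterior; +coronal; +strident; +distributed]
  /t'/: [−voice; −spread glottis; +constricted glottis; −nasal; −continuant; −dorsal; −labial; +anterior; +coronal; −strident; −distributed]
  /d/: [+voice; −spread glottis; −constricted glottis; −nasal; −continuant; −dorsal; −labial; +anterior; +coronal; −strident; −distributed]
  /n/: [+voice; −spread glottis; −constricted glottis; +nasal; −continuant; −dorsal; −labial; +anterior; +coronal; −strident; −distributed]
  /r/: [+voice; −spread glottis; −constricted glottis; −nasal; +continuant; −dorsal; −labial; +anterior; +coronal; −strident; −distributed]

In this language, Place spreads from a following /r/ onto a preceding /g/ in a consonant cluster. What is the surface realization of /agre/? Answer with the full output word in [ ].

Terminals under Place in this geometry: [back], [high], [dorsal], [labial], [round], [anterior], [coronal], [strident], [distributed].
After delinking /g/'s Place and linking /r/'s, the affected terminals become [−dorsal], [−labial], [+anterior], [+coronal], [−strident], [−distributed]; [voice], [spread glottis], [constricted glottis], … (outside Place) are retained from /g/.
Among the inventory, only /d/ has exactly this specification, giving the surface form [adre].

[adre]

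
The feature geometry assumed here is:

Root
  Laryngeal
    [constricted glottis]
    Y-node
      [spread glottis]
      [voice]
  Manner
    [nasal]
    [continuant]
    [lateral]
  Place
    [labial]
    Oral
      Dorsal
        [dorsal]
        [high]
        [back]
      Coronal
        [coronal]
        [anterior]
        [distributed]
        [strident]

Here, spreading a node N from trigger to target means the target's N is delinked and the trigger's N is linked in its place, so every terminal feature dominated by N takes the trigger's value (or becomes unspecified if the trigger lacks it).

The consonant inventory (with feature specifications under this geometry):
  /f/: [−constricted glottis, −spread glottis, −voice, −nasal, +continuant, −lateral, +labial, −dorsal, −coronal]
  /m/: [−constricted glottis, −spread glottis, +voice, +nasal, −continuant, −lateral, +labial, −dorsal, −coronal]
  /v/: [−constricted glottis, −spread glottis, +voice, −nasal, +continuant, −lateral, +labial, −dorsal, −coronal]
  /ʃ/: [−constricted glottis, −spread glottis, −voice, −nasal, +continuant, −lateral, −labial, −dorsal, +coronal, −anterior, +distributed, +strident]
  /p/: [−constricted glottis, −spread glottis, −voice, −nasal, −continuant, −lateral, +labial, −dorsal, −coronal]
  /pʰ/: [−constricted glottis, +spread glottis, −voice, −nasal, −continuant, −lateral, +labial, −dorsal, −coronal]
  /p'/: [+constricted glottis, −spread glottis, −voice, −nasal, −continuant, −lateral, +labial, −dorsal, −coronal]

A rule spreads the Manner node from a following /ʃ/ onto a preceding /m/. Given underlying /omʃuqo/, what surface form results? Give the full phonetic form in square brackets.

Manner immediately or transitively dominates [nasal], [continuant], [lateral].
Spreading Manner from /ʃ/ onto /m/ replaces those values with /ʃ/'s: [−nasal], [+continuant], [−lateral]. Features outside Manner ([constricted glottis], [spread glottis], [voice], …) stay as in /m/.
Among the inventory, only /v/ has exactly this specification, giving the surface form [ovʃuqo].

[ovʃuqo]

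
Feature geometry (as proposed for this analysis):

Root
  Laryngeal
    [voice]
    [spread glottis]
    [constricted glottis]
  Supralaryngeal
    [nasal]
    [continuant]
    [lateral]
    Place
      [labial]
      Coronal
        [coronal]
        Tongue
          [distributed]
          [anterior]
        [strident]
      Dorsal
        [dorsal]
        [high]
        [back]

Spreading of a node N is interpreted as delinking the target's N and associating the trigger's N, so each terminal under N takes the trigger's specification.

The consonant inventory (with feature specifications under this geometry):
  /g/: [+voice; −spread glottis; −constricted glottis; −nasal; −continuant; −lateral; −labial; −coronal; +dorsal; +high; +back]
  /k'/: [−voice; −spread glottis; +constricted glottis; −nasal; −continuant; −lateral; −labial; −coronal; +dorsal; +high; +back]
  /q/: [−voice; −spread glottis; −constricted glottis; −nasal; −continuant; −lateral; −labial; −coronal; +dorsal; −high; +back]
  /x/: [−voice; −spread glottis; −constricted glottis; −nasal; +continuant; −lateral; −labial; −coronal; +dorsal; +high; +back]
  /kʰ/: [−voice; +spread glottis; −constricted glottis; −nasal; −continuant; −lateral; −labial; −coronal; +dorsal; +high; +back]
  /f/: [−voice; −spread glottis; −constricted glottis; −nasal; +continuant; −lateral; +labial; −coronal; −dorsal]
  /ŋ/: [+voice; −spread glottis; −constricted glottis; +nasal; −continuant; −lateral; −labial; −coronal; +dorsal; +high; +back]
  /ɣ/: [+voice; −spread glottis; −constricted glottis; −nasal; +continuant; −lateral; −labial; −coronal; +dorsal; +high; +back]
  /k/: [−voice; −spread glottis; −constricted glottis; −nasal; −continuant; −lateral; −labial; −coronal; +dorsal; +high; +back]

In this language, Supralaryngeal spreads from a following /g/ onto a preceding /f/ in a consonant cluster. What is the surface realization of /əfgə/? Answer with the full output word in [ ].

Terminals under Supralaryngeal in this geometry: [nasal], [continuant], [lateral], [labial], [coronal], [distributed], [anterior], [strident], [dorsal], [high], [back].
After delinking /f/'s Supralaryngeal and linking /g/'s, the affected terminals become [−nasal], [−continuant], [−lateral], [−labial], [−coronal], [+dorsal], [+high], [+back]; [voice], [spread glottis], [constricted glottis] (outside Supralaryngeal) are retained from /f/.
Among the inventory, only /k/ has exactly this specification, giving the surface form [əkgə].

[əkgə]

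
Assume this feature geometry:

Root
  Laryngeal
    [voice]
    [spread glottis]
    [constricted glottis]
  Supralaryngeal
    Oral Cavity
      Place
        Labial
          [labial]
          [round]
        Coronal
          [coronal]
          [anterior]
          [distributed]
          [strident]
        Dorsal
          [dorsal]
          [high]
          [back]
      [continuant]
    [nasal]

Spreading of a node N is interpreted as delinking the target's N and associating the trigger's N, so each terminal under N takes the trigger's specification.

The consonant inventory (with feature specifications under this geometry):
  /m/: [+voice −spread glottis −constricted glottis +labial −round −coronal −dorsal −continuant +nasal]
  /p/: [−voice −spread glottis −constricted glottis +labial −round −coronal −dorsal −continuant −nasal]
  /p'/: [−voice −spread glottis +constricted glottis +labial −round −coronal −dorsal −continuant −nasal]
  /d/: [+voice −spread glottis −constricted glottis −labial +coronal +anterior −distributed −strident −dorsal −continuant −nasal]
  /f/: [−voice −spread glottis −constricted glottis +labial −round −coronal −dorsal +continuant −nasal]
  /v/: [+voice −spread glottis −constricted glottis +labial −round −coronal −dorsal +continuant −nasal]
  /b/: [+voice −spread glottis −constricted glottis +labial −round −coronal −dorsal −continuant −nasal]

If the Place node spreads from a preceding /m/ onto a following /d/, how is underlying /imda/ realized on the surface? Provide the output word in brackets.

The Place node dominates the terminals [labial], [round], [coronal], [anterior], [distributed], [strident], [dorsal], [high], [back].
The target acquires /m/'s values for everything under Place — [+labial], [−round], [−coronal], [−dorsal] — while keeping its own [voice], [spread glottis], [constricted glottis], ….
The resulting bundle matches /b/ in the inventory; substituting it for /d/ gives [imba].

[imba]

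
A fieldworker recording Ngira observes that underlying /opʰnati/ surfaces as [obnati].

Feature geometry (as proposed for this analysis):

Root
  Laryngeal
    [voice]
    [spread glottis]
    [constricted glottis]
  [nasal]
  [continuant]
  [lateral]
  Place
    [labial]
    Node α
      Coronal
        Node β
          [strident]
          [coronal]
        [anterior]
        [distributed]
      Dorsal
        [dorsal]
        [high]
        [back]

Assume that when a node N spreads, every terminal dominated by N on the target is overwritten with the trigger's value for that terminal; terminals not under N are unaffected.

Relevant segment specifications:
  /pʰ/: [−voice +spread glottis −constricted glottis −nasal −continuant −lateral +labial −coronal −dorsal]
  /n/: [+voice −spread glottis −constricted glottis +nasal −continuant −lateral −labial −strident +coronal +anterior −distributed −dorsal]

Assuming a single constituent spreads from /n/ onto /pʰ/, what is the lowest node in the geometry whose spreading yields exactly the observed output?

Laryngeal

Feature comparison: [voice], [spread glottis] differ between /pʰ/ and [b]; the remaining terminals match.
Tracing each changed feature up the tree, the paths first meet at Laryngeal; any lower node misses at least one of them.
Spreading Laryngeal from /n/ overwrites each of those terminals with /n/'s values, yielding exactly [b].
Since [labial], [coronal] are preserved even though /n/ disagrees there, no node above Laryngeal spread.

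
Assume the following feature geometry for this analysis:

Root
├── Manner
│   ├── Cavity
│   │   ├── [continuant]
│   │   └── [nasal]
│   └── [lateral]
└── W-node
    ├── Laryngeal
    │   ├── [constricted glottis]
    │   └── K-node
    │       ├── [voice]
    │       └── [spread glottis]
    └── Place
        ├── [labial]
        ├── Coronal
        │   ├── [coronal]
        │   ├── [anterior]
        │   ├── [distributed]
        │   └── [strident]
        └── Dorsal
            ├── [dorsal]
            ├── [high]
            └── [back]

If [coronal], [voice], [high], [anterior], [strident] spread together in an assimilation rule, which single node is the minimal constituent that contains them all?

[coronal]: Root / W-node / Place / Coronal / [coronal].
[voice]: Root / W-node / Laryngeal / K-node / [voice].
[high]: Root / W-node / Place / Dorsal / [high].
[anterior]: Root / W-node / Place / Coronal / [anterior].
[strident]: Root / W-node / Place / Coronal / [strident].
The lowest node appearing on every path is W-node; each proper daughter of W-node fails to dominate at least one of the listed features.

W-node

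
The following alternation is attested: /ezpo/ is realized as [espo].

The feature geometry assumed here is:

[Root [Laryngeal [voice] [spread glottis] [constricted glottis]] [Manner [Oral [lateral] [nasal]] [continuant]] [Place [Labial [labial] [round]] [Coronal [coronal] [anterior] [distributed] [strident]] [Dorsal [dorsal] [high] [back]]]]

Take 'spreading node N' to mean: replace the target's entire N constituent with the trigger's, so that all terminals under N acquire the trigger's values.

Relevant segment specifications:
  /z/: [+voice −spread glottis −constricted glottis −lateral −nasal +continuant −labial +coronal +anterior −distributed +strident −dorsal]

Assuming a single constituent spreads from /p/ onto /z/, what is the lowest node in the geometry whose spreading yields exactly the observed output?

The alternation /z/ → [s] changes [voice] and nothing else.
Since just one terminal is affected and it takes /p/'s value, spreading the terminal [voice] alone is sufficient and minimal.
[coronal], [labial] stay as in /z/ although /p/ differs there, so no node dominating them spread; among the remaining candidates [voice] is the lowest that derives the output.

[voice]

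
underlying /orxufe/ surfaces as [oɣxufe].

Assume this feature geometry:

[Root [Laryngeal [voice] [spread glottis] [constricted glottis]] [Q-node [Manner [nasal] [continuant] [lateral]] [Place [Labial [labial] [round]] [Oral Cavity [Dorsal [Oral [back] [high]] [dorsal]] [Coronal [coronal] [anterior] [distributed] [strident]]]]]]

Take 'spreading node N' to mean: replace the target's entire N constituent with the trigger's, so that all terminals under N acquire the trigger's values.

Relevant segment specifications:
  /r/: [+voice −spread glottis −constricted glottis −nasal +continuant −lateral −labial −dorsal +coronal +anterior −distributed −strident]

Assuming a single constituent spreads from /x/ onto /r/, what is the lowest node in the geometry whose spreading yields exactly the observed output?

Oral Cavity

/r/ and [ɣ] differ in [coronal], [anterior], [distributed], [strident], [dorsal], [high], [back]; every other specified feature is identical.
In this geometry the lowest node dominating all of them is Oral Cavity: every daughter of Oral Cavity dominates only a proper subset, so no lower node suffices.
If Oral Cavity spreads, every terminal under it takes /x/'s value, producing [ɣ] as observed.
[voice] stays as in /r/ although /x/ differs there, so no node dominating it spread; among the remaining candidates Oral Cavity is the lowest that derives the output.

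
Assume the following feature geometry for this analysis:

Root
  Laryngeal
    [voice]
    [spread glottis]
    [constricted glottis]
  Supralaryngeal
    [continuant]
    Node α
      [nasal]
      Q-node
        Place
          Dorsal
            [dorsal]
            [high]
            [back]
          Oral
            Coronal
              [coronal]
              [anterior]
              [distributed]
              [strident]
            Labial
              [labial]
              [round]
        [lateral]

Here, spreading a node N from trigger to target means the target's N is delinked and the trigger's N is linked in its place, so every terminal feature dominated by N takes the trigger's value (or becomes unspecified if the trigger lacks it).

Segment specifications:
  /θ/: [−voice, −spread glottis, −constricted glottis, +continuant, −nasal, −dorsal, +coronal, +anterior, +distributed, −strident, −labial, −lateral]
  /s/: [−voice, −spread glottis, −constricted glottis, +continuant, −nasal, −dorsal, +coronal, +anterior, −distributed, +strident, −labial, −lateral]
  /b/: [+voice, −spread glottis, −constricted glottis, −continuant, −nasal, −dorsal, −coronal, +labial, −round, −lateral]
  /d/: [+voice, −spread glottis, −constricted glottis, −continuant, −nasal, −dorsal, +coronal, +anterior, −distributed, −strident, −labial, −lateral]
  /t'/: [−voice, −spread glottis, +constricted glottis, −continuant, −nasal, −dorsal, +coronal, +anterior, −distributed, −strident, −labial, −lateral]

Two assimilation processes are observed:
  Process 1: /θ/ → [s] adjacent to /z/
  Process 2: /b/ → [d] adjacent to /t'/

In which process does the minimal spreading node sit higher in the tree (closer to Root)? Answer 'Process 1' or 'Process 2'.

Process 1 alters [distributed], [strident]; the lowest common ancestor is Coronal (depth 6 from Root).
Process 2 alters [labial], [round], [coronal], [anterior], [distributed], [strident]; the lowest common ancestor is Oral (depth 5 from Root).
Oral is closer to Root than Coronal, so Process 2 spreads the higher node.

Process 2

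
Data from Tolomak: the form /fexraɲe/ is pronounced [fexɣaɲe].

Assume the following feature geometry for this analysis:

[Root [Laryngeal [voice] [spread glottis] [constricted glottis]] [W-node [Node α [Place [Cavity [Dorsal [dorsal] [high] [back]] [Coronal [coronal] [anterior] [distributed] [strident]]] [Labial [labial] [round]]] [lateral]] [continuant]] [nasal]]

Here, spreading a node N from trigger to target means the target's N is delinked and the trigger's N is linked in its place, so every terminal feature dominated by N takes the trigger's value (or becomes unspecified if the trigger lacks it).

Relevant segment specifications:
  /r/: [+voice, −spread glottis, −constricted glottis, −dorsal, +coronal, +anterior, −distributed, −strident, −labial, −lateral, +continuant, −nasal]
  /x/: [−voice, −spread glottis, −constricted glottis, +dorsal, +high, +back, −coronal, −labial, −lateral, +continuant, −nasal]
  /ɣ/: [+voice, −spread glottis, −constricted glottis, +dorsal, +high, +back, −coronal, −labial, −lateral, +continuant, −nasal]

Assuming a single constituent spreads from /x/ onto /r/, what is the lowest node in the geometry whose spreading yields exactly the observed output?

The alternation /r/ → [ɣ] changes [coronal], [anterior], [distributed], [strident], [dorsal], [high], [back] and nothing else.
In this geometry the lowest node dominating all of them is Cavity: every daughter of Cavity dominates only a proper subset, so no lower node suffices.
If Cavity spreads, every terminal under it takes /x/'s value, producing [ɣ] as observed.
[voice] stays as in /r/ although /x/ differs there, so no node dominating it spread; among the remaining candidates Cavity is the lowest that derives the output.

Cavity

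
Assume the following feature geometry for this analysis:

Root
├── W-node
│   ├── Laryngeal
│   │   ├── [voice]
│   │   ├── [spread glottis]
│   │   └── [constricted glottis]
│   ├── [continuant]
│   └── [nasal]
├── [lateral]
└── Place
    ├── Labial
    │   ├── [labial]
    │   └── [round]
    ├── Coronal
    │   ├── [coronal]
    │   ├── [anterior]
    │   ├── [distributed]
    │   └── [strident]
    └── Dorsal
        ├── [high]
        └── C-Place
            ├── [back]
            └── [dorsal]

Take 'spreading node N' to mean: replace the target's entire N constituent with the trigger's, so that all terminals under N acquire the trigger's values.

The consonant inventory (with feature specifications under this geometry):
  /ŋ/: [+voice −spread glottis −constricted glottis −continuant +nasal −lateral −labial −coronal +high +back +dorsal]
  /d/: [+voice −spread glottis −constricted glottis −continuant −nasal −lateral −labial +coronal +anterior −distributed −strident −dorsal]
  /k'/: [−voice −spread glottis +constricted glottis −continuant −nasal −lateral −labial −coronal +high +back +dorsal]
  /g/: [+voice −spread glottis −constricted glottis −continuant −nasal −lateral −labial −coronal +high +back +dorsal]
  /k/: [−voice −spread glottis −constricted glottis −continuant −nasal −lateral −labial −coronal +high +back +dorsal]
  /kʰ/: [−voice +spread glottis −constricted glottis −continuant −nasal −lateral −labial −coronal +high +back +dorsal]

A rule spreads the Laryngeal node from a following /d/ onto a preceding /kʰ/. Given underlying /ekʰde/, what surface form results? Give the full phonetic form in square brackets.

[egde]

Terminals under Laryngeal in this geometry: [voice], [spread glottis], [constricted glottis].
Spreading Laryngeal from /d/ onto /kʰ/ replaces those values with /d/'s: [+voice], [−spread glottis], [−constricted glottis]. Features outside Laryngeal ([continuant], [nasal], [lateral], …) stay as in /kʰ/.
Among the inventory, only /g/ has exactly this specification, giving the surface form [egde].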